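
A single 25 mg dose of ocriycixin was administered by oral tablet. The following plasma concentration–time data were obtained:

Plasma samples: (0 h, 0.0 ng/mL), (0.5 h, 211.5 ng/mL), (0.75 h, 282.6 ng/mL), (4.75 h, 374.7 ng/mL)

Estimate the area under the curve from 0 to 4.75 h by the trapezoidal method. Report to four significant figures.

AUC = 1429 ng/mL·h

Trapezoidal AUC_0→4.75:
  [0→0.5]: (0.0+211.5)/2 × 0.5 = 52.875
  [0.5→0.75]: (211.5+282.6)/2 × 0.25 = 61.7625
  [0.75→4.75]: (282.6+374.7)/2 × 4 = 1314.6
  Sum = 1429.2375 ng/mL·h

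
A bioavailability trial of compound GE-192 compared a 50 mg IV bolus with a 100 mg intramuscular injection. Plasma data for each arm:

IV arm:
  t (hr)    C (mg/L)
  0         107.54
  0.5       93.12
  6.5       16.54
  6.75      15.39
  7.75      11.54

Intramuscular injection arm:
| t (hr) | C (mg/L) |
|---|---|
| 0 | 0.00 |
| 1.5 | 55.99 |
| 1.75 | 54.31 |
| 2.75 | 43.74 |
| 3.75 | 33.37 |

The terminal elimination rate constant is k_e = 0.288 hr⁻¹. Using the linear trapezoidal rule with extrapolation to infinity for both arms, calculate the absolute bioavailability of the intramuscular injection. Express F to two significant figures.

F = 0.30

Trapezoidal AUC_0→7.75 (IV):
  [0→0.5]: (107.54+93.12)/2 × 0.5 = 50.165
  [0.5→6.5]: (93.12+16.54)/2 × 6 = 328.98
  [6.5→6.75]: (16.54+15.39)/2 × 0.25 = 3.99125
  [6.75→7.75]: (15.39+11.54)/2 × 1 = 13.465
  Sum = 396.60125 mg/L·hr
IV tail: 11.54/0.288 = 40.069; AUC_iv,0→∞ = 396.60125 + 40.069 = 436.67025 mg/L·hr
Trapezoidal AUC_0→3.75 (intramuscular injection):
  [0→1.5]: (0.00+55.99)/2 × 1.5 = 41.9925
  [1.5→1.75]: (55.99+54.31)/2 × 0.25 = 13.7875
  [1.75→2.75]: (54.31+43.74)/2 × 1 = 49.025
  [2.75→3.75]: (43.74+33.37)/2 × 1 = 38.555
  Sum = 143.36 mg/L·hr
intramuscular injection tail: 33.37/0.288 = 115.868; AUC_ev,0→∞ = 143.36 + 115.868 = 259.228 mg/L·hr
F = (AUC_ev/D_ev)/(AUC_iv/D_iv) = (259.228/100)/(436.67025/50) = 2.59228/8.733405 = 0.2968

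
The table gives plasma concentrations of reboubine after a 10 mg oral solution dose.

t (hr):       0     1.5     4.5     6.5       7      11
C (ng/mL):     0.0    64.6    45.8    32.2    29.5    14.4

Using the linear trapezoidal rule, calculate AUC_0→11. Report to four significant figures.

AUC = 395.3 ng/mL·hr

Trapezoidal AUC_0→11:
  [0→1.5]: (0.0+64.6)/2 × 1.5 = 48.45
  [1.5→4.5]: (64.6+45.8)/2 × 3 = 165.6
  [4.5→6.5]: (45.8+32.2)/2 × 2 = 78.0
  [6.5→7]: (32.2+29.5)/2 × 0.5 = 15.425
  [7→11]: (29.5+14.4)/2 × 4 = 87.8
  Sum = 395.275 ng/mL·hr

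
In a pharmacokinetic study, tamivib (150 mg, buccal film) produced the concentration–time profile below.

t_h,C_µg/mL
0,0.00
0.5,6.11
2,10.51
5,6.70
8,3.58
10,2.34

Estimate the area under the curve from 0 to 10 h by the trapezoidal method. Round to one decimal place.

Trapezoidal AUC_0→10:
  [0→0.5]: (0.00+6.11)/2 × 0.5 = 1.5275
  [0.5→2]: (6.11+10.51)/2 × 1.5 = 12.465
  [2→5]: (10.51+6.70)/2 × 3 = 25.815
  [5→8]: (6.70+3.58)/2 × 3 = 15.42
  [8→10]: (3.58+2.34)/2 × 2 = 5.92
  Sum = 61.1475 µg/mL·h

AUC = 61.1 µg/mL·h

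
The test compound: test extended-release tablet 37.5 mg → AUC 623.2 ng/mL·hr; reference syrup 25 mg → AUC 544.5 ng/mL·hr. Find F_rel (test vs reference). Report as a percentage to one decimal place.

F_rel = 76.3%

F_rel = (AUC_test/D_test) / (AUC_ref/D_ref)
      = (623.2/37.5) / (544.5/25)
      = 16.6187 / 21.78 = 0.7630 = 76.30%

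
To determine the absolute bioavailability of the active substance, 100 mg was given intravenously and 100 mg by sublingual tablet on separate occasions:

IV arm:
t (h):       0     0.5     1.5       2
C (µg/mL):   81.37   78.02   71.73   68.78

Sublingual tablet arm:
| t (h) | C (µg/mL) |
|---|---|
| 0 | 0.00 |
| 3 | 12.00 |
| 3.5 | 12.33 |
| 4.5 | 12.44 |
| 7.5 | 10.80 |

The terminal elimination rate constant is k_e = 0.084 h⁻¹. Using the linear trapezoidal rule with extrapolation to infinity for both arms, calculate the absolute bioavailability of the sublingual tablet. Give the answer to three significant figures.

Trapezoidal AUC_0→2 (IV):
  [0→0.5]: (81.37+78.02)/2 × 0.5 = 39.8475
  [0.5→1.5]: (78.02+71.73)/2 × 1 = 74.875
  [1.5→2]: (71.73+68.78)/2 × 0.5 = 35.1275
  Sum = 149.85 µg/mL·h
IV tail: 68.78/0.084 = 818.810; AUC_iv,0→∞ = 149.85 + 818.810 = 968.66 µg/mL·h
Trapezoidal AUC_0→7.5 (sublingual tablet):
  [0→3]: (0.00+12.00)/2 × 3 = 18.0
  [3→3.5]: (12.00+12.33)/2 × 0.5 = 6.0825
  [3.5→4.5]: (12.33+12.44)/2 × 1 = 12.385
  [4.5→7.5]: (12.44+10.80)/2 × 3 = 34.86
  Sum = 71.3275 µg/mL·h
sublingual tablet tail: 10.80/0.084 = 128.571; AUC_ev,0→∞ = 71.3275 + 128.571 = 199.8985 µg/mL·h
F = (AUC_ev/D_ev)/(AUC_iv/D_iv) = (199.8985/100)/(968.66/100) = 1.998985/9.6866 = 0.2064

F = 0.206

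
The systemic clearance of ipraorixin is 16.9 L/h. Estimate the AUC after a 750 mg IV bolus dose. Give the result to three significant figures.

AUC = 44.4 mg/L·h

AUC_0→∞ = Dose_iv / CL
        = 750 / 16.9 = 44.3787 mg/L·h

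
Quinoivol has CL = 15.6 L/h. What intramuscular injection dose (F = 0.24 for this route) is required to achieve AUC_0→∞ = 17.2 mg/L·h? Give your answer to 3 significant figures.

Dose = CL × AUC_0→∞ / F
     = 15.6 × 17.2 / 0.24 = 1118 mg

Dose = 1120 mg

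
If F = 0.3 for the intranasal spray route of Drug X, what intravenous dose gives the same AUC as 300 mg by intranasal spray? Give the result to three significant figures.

Systemic exposure from an extravascular dose = F × D_ev, so the equivalent IV dose is F × D_ev.
D_iv = F × D_ev = 0.3 × 300 = 90 mg

D_iv = 90.0 mg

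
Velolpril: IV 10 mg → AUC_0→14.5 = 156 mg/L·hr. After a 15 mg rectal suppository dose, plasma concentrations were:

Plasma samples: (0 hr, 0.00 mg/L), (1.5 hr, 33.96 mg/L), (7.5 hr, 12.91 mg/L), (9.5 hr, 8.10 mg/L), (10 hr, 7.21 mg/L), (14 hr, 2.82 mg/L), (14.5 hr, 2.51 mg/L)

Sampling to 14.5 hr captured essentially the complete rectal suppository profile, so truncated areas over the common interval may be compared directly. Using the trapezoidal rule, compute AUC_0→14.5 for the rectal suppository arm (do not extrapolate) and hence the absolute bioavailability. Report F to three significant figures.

Trapezoidal AUC_0→14.5 (rectal suppository):
  [0→1.5]: (0.00+33.96)/2 × 1.5 = 25.47
  [1.5→7.5]: (33.96+12.91)/2 × 6 = 140.61
  [7.5→9.5]: (12.91+8.10)/2 × 2 = 21.01
  [9.5→10]: (8.10+7.21)/2 × 0.5 = 3.8275
  [10→14]: (7.21+2.82)/2 × 4 = 20.06
  [14→14.5]: (2.82+2.51)/2 × 0.5 = 1.3325
  Sum = 212.31 mg/L·hr
F = (AUC_ev/D_ev)/(AUC_iv/D_iv) = (212.31/15)/(156/10) = 14.154/15.6 = 0.9073

F = 0.907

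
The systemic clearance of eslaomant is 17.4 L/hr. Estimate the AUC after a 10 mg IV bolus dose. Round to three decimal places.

AUC_0→∞ = Dose_iv / CL
        = 10 / 17.4 = 0.574713 mg/L·hr

AUC = 0.575 mg/L·hr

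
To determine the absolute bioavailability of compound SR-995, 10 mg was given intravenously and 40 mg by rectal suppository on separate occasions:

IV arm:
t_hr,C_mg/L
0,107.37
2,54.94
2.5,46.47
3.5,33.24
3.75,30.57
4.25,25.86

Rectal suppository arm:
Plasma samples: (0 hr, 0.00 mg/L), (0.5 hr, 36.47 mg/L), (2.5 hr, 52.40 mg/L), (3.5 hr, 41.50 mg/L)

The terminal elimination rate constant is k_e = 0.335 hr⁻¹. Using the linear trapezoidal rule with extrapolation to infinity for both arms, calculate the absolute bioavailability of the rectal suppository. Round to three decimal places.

Trapezoidal AUC_0→4.25 (IV):
  [0→2]: (107.37+54.94)/2 × 2 = 162.31
  [2→2.5]: (54.94+46.47)/2 × 0.5 = 25.3525
  [2.5→3.5]: (46.47+33.24)/2 × 1 = 39.855
  [3.5→3.75]: (33.24+30.57)/2 × 0.25 = 7.97625
  [3.75→4.25]: (30.57+25.86)/2 × 0.5 = 14.1075
  Sum = 249.60125 mg/L·hr
IV tail: 25.86/0.335 = 77.194; AUC_iv,0→∞ = 249.60125 + 77.194 = 326.79525 mg/L·hr
Trapezoidal AUC_0→3.5 (rectal suppository):
  [0→0.5]: (0.00+36.47)/2 × 0.5 = 9.1175
  [0.5→2.5]: (36.47+52.40)/2 × 2 = 88.87
  [2.5→3.5]: (52.40+41.50)/2 × 1 = 46.95
  Sum = 144.9375 mg/L·hr
rectal suppository tail: 41.50/0.335 = 123.881; AUC_ev,0→∞ = 144.9375 + 123.881 = 268.8185 mg/L·hr
F = (AUC_ev/D_ev)/(AUC_iv/D_iv) = (268.8185/40)/(326.79525/10) = 6.7204625/32.679525 = 0.2056

F = 0.206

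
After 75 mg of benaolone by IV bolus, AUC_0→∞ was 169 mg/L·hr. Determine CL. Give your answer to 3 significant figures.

CL = 0.444 L/hr

CL = Dose_iv / AUC_0→∞
   = 75 / 169 = 0.443787 L/hr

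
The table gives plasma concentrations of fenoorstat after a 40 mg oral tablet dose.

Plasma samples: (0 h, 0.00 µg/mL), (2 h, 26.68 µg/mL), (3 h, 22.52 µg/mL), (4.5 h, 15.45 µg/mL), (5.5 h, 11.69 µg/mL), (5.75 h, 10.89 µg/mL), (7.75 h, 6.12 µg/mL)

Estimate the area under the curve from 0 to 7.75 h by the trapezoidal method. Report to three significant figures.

Trapezoidal AUC_0→7.75:
  [0→2]: (0.00+26.68)/2 × 2 = 26.68
  [2→3]: (26.68+22.52)/2 × 1 = 24.6
  [3→4.5]: (22.52+15.45)/2 × 1.5 = 28.4775
  [4.5→5.5]: (15.45+11.69)/2 × 1 = 13.57
  [5.5→5.75]: (11.69+10.89)/2 × 0.25 = 2.8225
  [5.75→7.75]: (10.89+6.12)/2 × 2 = 17.01
  Sum = 113.16 µg/mL·h

AUC = 113 µg/mL·h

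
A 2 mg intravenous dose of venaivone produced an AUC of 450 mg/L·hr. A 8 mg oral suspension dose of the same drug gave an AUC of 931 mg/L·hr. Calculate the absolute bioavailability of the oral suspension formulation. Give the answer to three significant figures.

F = 0.517

F = (AUC_ev / D_ev) / (AUC_iv / D_iv)
  = (931/8) / (450/2)
  = 116.375 / 225 = 0.5172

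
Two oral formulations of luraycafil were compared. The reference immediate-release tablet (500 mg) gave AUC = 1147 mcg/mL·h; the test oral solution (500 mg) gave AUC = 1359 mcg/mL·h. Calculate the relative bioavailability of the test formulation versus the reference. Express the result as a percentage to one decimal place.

F_rel = (AUC_test/D_test) / (AUC_ref/D_ref)
      = (1359/500) / (1147/500)
      = 2.718 / 2.294 = 1.1848 = 118.48%

F_rel = 118.5%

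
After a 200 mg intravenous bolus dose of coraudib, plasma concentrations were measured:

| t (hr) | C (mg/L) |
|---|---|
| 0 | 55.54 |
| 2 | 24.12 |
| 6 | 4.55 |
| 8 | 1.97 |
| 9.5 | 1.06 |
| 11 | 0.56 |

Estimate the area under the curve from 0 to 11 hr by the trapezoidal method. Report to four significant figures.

AUC = 147.0 mg/L·hr

Trapezoidal AUC_0→11:
  [0→2]: (55.54+24.12)/2 × 2 = 79.66
  [2→6]: (24.12+4.55)/2 × 4 = 57.34
  [6→8]: (4.55+1.97)/2 × 2 = 6.52
  [8→9.5]: (1.97+1.06)/2 × 1.5 = 2.2725
  [9.5→11]: (1.06+0.56)/2 × 1.5 = 1.215
  Sum = 147.0075 mg/L·hr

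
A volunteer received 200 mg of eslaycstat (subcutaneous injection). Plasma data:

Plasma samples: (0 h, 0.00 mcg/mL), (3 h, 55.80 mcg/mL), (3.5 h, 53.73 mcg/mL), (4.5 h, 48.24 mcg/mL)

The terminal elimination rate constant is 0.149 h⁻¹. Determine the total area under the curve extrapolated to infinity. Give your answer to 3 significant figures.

AUC = 486 mcg/mL·h

Trapezoidal AUC_0→4.5:
  [0→3]: (0.00+55.80)/2 × 3 = 83.7
  [3→3.5]: (55.80+53.73)/2 × 0.5 = 27.3825
  [3.5→4.5]: (53.73+48.24)/2 × 1 = 50.985
  Sum = 162.0675 mcg/mL·h
Extrapolated tail: C_last / k_e = 48.24 / 0.149 = 323.758
AUC_0→∞ = 162.0675 + 323.758 = 485.8255 mcg/mL·h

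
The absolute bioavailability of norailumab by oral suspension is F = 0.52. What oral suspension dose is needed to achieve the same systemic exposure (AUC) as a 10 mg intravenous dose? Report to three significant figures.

D_oral = 19.2 mg

For equal systemic exposure: F × D_ev = D_iv
D_ev = D_iv / F = 10 / 0.52 = 19.2308 mg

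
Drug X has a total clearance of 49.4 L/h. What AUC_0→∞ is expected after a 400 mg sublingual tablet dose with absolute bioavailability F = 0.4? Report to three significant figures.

AUC = 3.24 mg/L·h

AUC_0→∞ = F × Dose / CL
        = 0.4 × 400 / 49.4 = 3.23887 mg/L·h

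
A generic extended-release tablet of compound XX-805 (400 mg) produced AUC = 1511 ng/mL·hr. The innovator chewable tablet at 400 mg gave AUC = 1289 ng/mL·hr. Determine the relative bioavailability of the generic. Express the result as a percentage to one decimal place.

F_rel = 117.2%

F_rel = (AUC_test/D_test) / (AUC_ref/D_ref)
      = (1511/400) / (1289/400)
      = 3.7775 / 3.2225 = 1.1722 = 117.22%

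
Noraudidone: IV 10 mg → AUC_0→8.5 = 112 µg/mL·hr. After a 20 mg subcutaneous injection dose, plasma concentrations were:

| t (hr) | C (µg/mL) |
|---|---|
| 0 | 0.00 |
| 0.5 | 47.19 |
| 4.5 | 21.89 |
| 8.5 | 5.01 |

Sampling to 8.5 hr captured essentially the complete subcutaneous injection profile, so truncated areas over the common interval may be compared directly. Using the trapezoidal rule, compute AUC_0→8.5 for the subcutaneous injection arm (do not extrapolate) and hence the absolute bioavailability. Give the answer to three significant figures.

F = 0.910

Trapezoidal AUC_0→8.5 (subcutaneous injection):
  [0→0.5]: (0.00+47.19)/2 × 0.5 = 11.7975
  [0.5→4.5]: (47.19+21.89)/2 × 4 = 138.16
  [4.5→8.5]: (21.89+5.01)/2 × 4 = 53.8
  Sum = 203.7575 µg/mL·hr
F = (AUC_ev/D_ev)/(AUC_iv/D_iv) = (203.7575/20)/(112/10) = 10.187875/11.2 = 0.9096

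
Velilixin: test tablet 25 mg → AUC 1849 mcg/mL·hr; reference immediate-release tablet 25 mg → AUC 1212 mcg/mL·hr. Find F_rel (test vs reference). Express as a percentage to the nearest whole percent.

F_rel = 153%

F_rel = (AUC_test/D_test) / (AUC_ref/D_ref)
      = (1849/25) / (1212/25)
      = 73.96 / 48.48 = 1.5256 = 152.56%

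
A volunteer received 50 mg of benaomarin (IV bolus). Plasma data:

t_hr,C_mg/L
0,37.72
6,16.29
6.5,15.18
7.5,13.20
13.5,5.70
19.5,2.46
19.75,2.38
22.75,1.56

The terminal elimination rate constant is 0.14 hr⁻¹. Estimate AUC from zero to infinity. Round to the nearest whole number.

Trapezoidal AUC_0→22.75:
  [0→6]: (37.72+16.29)/2 × 6 = 162.03
  [6→6.5]: (16.29+15.18)/2 × 0.5 = 7.8675
  [6.5→7.5]: (15.18+13.20)/2 × 1 = 14.19
  [7.5→13.5]: (13.20+5.70)/2 × 6 = 56.7
  [13.5→19.5]: (5.70+2.46)/2 × 6 = 24.48
  [19.5→19.75]: (2.46+2.38)/2 × 0.25 = 0.605
  [19.75→22.75]: (2.38+1.56)/2 × 3 = 5.91
  Sum = 271.7825 mg/L·hr
Extrapolated tail: C_last / k_e = 1.56 / 0.14 = 11.143
AUC_0→∞ = 271.7825 + 11.143 = 282.9255 mg/L·hr

AUC = 283 mg/L·hr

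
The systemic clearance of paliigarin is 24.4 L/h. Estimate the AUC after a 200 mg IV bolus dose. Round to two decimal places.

AUC_0→∞ = Dose_iv / CL
        = 200 / 24.4 = 8.19672 mg/L·h

AUC = 8.20 mg/L·h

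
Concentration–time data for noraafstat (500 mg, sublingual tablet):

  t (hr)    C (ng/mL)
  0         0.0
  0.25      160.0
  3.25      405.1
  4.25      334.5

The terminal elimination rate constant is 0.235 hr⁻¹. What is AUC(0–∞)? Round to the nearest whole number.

Trapezoidal AUC_0→4.25:
  [0→0.25]: (0.0+160.0)/2 × 0.25 = 20.0
  [0.25→3.25]: (160.0+405.1)/2 × 3 = 847.65
  [3.25→4.25]: (405.1+334.5)/2 × 1 = 369.8
  Sum = 1237.45 ng/mL·hr
Extrapolated tail: C_last / k_e = 334.5 / 0.235 = 1423.404
AUC_0→∞ = 1237.45 + 1423.404 = 2660.854 ng/mL·hr

AUC = 2661 ng/mL·hr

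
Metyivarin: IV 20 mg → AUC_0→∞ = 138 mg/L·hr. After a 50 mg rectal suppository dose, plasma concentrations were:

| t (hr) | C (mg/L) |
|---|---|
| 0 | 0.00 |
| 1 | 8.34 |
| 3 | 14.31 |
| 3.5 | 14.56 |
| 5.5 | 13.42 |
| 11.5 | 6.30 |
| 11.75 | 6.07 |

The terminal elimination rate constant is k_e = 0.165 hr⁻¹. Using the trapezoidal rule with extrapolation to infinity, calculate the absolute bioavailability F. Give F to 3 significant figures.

F = 0.462

Trapezoidal AUC_0→11.75 (rectal suppository):
  [0→1]: (0.00+8.34)/2 × 1 = 4.17
  [1→3]: (8.34+14.31)/2 × 2 = 22.65
  [3→3.5]: (14.31+14.56)/2 × 0.5 = 7.2175
  [3.5→5.5]: (14.56+13.42)/2 × 2 = 27.98
  [5.5→11.5]: (13.42+6.30)/2 × 6 = 59.16
  [11.5→11.75]: (6.30+6.07)/2 × 0.25 = 1.54625
  Sum = 122.72375 mg/L·hr
Tail: C_last/k_e = 6.07/0.165 = 36.788
AUC_0→∞ (rectal suppository) = 122.72375 + 36.788 = 159.51175 mg/L·hr
F = (AUC_ev/D_ev)/(AUC_iv/D_iv) = (159.51175/50)/(138/20) = 3.190235/6.9 = 0.4624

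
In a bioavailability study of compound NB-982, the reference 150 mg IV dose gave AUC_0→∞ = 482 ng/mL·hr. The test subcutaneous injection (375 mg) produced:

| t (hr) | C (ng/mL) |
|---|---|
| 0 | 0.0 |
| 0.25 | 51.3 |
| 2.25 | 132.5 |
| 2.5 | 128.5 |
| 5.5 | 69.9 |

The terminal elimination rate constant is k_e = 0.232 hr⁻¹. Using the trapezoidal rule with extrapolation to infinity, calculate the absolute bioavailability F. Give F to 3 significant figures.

Trapezoidal AUC_0→5.5 (subcutaneous injection):
  [0→0.25]: (0.0+51.3)/2 × 0.25 = 6.4125
  [0.25→2.25]: (51.3+132.5)/2 × 2 = 183.8
  [2.25→2.5]: (132.5+128.5)/2 × 0.25 = 32.625
  [2.5→5.5]: (128.5+69.9)/2 × 3 = 297.6
  Sum = 520.4375 ng/mL·hr
Tail: C_last/k_e = 69.9/0.232 = 301.293
AUC_0→∞ (subcutaneous injection) = 520.4375 + 301.293 = 821.7305 ng/mL·hr
F = (AUC_ev/D_ev)/(AUC_iv/D_iv) = (821.7305/375)/(482/150) = 2.19128/3.21333 = 0.6819

F = 0.682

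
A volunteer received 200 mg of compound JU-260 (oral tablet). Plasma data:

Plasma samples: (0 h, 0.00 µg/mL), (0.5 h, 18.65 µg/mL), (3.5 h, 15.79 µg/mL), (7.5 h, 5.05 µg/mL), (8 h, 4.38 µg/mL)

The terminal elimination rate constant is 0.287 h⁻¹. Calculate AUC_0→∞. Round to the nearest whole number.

Trapezoidal AUC_0→8:
  [0→0.5]: (0.00+18.65)/2 × 0.5 = 4.6625
  [0.5→3.5]: (18.65+15.79)/2 × 3 = 51.66
  [3.5→7.5]: (15.79+5.05)/2 × 4 = 41.68
  [7.5→8]: (5.05+4.38)/2 × 0.5 = 2.3575
  Sum = 100.36 µg/mL·h
Extrapolated tail: C_last / k_e = 4.38 / 0.287 = 15.261
AUC_0→∞ = 100.36 + 15.261 = 115.621 µg/mL·h

AUC = 116 µg/mL·h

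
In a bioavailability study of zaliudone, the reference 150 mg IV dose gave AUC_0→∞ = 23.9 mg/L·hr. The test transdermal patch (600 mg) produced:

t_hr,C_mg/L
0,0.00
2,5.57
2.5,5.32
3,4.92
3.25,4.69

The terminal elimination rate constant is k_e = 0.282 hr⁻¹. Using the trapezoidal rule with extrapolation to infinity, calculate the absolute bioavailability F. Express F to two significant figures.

Trapezoidal AUC_0→3.25 (transdermal patch):
  [0→2]: (0.00+5.57)/2 × 2 = 5.57
  [2→2.5]: (5.57+5.32)/2 × 0.5 = 2.7225
  [2.5→3]: (5.32+4.92)/2 × 0.5 = 2.56
  [3→3.25]: (4.92+4.69)/2 × 0.25 = 1.20125
  Sum = 12.05375 mg/L·hr
Tail: C_last/k_e = 4.69/0.282 = 16.631
AUC_0→∞ (transdermal patch) = 12.05375 + 16.631 = 28.68475 mg/L·hr
F = (AUC_ev/D_ev)/(AUC_iv/D_iv) = (28.68475/600)/(23.9/150) = 0.0478079/0.159333 = 0.3001

F = 0.30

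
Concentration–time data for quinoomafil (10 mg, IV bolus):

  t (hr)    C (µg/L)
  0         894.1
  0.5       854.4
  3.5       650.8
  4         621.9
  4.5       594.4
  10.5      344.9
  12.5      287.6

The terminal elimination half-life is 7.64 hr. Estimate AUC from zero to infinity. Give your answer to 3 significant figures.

Trapezoidal AUC_0→12.5:
  [0→0.5]: (894.1+854.4)/2 × 0.5 = 437.125
  [0.5→3.5]: (854.4+650.8)/2 × 3 = 2257.8
  [3.5→4]: (650.8+621.9)/2 × 0.5 = 318.175
  [4→4.5]: (621.9+594.4)/2 × 0.5 = 304.075
  [4.5→10.5]: (594.4+344.9)/2 × 6 = 2817.9
  [10.5→12.5]: (344.9+287.6)/2 × 2 = 632.5
  Sum = 6767.575 µg/L·hr
k_e = ln2 / t½ = 0.693147 / 7.64 = 0.0907 hr^-1
Extrapolated tail: C_last / k_e = 287.6 / 0.0907 = 3170.893
AUC_0→∞ = 6767.575 + 3170.893 = 9938.468 µg/L·hr

AUC = 9940 µg/L·hr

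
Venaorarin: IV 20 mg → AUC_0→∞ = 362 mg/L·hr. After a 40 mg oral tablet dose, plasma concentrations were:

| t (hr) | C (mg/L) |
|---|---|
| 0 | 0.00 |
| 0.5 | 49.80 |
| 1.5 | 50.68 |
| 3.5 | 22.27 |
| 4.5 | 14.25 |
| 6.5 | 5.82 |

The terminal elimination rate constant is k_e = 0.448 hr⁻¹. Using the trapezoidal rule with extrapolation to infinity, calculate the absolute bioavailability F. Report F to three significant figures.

Trapezoidal AUC_0→6.5 (oral tablet):
  [0→0.5]: (0.00+49.80)/2 × 0.5 = 12.45
  [0.5→1.5]: (49.80+50.68)/2 × 1 = 50.24
  [1.5→3.5]: (50.68+22.27)/2 × 2 = 72.95
  [3.5→4.5]: (22.27+14.25)/2 × 1 = 18.26
  [4.5→6.5]: (14.25+5.82)/2 × 2 = 20.07
  Sum = 173.97 mg/L·hr
Tail: C_last/k_e = 5.82/0.448 = 12.991
AUC_0→∞ (oral tablet) = 173.97 + 12.991 = 186.961 mg/L·hr
F = (AUC_ev/D_ev)/(AUC_iv/D_iv) = (186.961/40)/(362/20) = 4.674025/18.1 = 0.2582

F = 0.258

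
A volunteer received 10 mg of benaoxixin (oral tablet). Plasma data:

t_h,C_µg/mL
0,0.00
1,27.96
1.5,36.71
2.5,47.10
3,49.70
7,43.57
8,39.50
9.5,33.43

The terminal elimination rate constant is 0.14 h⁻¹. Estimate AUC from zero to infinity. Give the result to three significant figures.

Trapezoidal AUC_0→9.5:
  [0→1]: (0.00+27.96)/2 × 1 = 13.98
  [1→1.5]: (27.96+36.71)/2 × 0.5 = 16.1675
  [1.5→2.5]: (36.71+47.10)/2 × 1 = 41.905
  [2.5→3]: (47.10+49.70)/2 × 0.5 = 24.2
  [3→7]: (49.70+43.57)/2 × 4 = 186.54
  [7→8]: (43.57+39.50)/2 × 1 = 41.535
  [8→9.5]: (39.50+33.43)/2 × 1.5 = 54.6975
  Sum = 379.025 µg/mL·h
Extrapolated tail: C_last / k_e = 33.43 / 0.14 = 238.786
AUC_0→∞ = 379.025 + 238.786 = 617.811 µg/mL·h

AUC = 618 µg/mL·h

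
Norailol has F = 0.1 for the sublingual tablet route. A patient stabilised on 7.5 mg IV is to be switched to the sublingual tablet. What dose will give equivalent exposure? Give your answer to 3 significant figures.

D_sublingual = 75.0 mg

For equal systemic exposure: F × D_ev = D_iv
D_ev = D_iv / F = 7.5 / 0.1 = 75 mg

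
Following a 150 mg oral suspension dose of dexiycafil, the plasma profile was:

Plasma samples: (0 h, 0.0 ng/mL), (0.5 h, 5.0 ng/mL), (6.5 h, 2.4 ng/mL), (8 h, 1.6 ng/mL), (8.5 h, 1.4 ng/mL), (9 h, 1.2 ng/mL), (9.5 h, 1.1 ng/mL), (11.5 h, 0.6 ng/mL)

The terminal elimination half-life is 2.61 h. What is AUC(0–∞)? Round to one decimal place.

AUC = 32.4 ng/mL·h

Trapezoidal AUC_0→11.5:
  [0→0.5]: (0.0+5.0)/2 × 0.5 = 1.25
  [0.5→6.5]: (5.0+2.4)/2 × 6 = 22.2
  [6.5→8]: (2.4+1.6)/2 × 1.5 = 3.0
  [8→8.5]: (1.6+1.4)/2 × 0.5 = 0.75
  [8.5→9]: (1.4+1.2)/2 × 0.5 = 0.65
  [9→9.5]: (1.2+1.1)/2 × 0.5 = 0.575
  [9.5→11.5]: (1.1+0.6)/2 × 2 = 1.7
  Sum = 30.125 ng/mL·h
k_e = ln2 / t½ = 0.693147 / 2.61 = 0.2656 h^-1
Extrapolated tail: C_last / k_e = 0.6 / 0.2656 = 2.259
AUC_0→∞ = 30.125 + 2.259 = 32.384 ng/mL·h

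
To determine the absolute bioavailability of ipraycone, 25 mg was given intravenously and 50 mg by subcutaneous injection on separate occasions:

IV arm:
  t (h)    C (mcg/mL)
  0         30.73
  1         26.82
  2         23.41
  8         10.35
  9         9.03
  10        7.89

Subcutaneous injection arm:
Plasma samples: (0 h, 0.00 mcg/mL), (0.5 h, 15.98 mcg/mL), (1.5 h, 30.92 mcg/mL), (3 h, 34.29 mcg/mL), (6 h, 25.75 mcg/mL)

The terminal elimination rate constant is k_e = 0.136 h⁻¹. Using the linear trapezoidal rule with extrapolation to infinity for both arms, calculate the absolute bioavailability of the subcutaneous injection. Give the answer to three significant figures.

F = 0.769

Trapezoidal AUC_0→10 (IV):
  [0→1]: (30.73+26.82)/2 × 1 = 28.775
  [1→2]: (26.82+23.41)/2 × 1 = 25.115
  [2→8]: (23.41+10.35)/2 × 6 = 101.28
  [8→9]: (10.35+9.03)/2 × 1 = 9.69
  [9→10]: (9.03+7.89)/2 × 1 = 8.46
  Sum = 173.32 mcg/mL·h
IV tail: 7.89/0.136 = 58.015; AUC_iv,0→∞ = 173.32 + 58.015 = 231.335 mcg/mL·h
Trapezoidal AUC_0→6 (subcutaneous injection):
  [0→0.5]: (0.00+15.98)/2 × 0.5 = 3.995
  [0.5→1.5]: (15.98+30.92)/2 × 1 = 23.45
  [1.5→3]: (30.92+34.29)/2 × 1.5 = 48.9075
  [3→6]: (34.29+25.75)/2 × 3 = 90.06
  Sum = 166.4125 mcg/mL·h
subcutaneous injection tail: 25.75/0.136 = 189.338; AUC_ev,0→∞ = 166.4125 + 189.338 = 355.7505 mcg/mL·h
F = (AUC_ev/D_ev)/(AUC_iv/D_iv) = (355.7505/50)/(231.335/25) = 7.11501/9.2534 = 0.7689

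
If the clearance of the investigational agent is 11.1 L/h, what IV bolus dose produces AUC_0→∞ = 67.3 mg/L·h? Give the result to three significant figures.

Dose = 747 mg

Dose_iv = CL × AUC_0→∞
     = 11.1 × 67.3 = 747.03 mg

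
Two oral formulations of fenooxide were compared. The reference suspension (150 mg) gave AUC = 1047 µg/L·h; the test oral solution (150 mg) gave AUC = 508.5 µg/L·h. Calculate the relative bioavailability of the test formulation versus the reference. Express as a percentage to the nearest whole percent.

F_rel = (AUC_test/D_test) / (AUC_ref/D_ref)
      = (508.5/150) / (1047/150)
      = 3.39 / 6.98 = 0.4857 = 48.57%

F_rel = 49%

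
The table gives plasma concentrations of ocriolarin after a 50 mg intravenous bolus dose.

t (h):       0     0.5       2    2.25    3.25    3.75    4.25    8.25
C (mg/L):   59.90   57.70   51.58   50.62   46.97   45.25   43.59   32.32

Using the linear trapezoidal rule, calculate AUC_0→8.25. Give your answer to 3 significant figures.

AUC = 370 mg/L·h

Trapezoidal AUC_0→8.25:
  [0→0.5]: (59.90+57.70)/2 × 0.5 = 29.4
  [0.5→2]: (57.70+51.58)/2 × 1.5 = 81.96
  [2→2.25]: (51.58+50.62)/2 × 0.25 = 12.775
  [2.25→3.25]: (50.62+46.97)/2 × 1 = 48.795
  [3.25→3.75]: (46.97+45.25)/2 × 0.5 = 23.055
  [3.75→4.25]: (45.25+43.59)/2 × 0.5 = 22.21
  [4.25→8.25]: (43.59+32.32)/2 × 4 = 151.82
  Sum = 370.015 mg/L·h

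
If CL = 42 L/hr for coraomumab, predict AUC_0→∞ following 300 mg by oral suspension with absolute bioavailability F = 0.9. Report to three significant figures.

AUC_0→∞ = F × Dose / CL
        = 0.9 × 300 / 42 = 6.42857 mg/L·hr

AUC = 6.43 mg/L·hr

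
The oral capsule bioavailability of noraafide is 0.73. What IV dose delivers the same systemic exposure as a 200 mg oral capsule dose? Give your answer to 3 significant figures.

D_iv = 146 mg

Systemic exposure from an extravascular dose = F × D_ev, so the equivalent IV dose is F × D_ev.
D_iv = F × D_ev = 0.73 × 200 = 146 mg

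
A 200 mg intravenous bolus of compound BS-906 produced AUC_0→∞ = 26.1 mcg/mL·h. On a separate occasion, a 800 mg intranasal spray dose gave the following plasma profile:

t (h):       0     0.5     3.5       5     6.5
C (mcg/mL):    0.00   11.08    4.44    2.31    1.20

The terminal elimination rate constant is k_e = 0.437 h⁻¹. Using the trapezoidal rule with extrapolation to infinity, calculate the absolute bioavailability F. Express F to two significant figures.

F = 0.35

Trapezoidal AUC_0→6.5 (intranasal spray):
  [0→0.5]: (0.00+11.08)/2 × 0.5 = 2.77
  [0.5→3.5]: (11.08+4.44)/2 × 3 = 23.28
  [3.5→5]: (4.44+2.31)/2 × 1.5 = 5.0625
  [5→6.5]: (2.31+1.20)/2 × 1.5 = 2.6325
  Sum = 33.745 mcg/mL·h
Tail: C_last/k_e = 1.20/0.437 = 2.746
AUC_0→∞ (intranasal spray) = 33.745 + 2.746 = 36.491 mcg/mL·h
F = (AUC_ev/D_ev)/(AUC_iv/D_iv) = (36.491/800)/(26.1/200) = 0.04561375/0.1305 = 0.3495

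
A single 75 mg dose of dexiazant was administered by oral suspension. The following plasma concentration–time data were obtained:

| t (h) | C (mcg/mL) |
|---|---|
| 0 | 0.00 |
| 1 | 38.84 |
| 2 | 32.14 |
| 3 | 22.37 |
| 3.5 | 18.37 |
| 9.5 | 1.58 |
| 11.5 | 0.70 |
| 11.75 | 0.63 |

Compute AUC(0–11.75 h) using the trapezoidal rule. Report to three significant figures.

Trapezoidal AUC_0→11.75:
  [0→1]: (0.00+38.84)/2 × 1 = 19.42
  [1→2]: (38.84+32.14)/2 × 1 = 35.49
  [2→3]: (32.14+22.37)/2 × 1 = 27.255
  [3→3.5]: (22.37+18.37)/2 × 0.5 = 10.185
  [3.5→9.5]: (18.37+1.58)/2 × 6 = 59.85
  [9.5→11.5]: (1.58+0.70)/2 × 2 = 2.28
  [11.5→11.75]: (0.70+0.63)/2 × 0.25 = 0.16625
  Sum = 154.64625 mcg/mL·h

AUC = 155 mcg/mL·h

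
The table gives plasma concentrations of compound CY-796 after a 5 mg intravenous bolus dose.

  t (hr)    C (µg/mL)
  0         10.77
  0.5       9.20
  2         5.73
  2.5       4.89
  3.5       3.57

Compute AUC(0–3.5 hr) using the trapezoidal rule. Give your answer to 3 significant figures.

AUC = 23.1 µg/mL·hr

Trapezoidal AUC_0→3.5:
  [0→0.5]: (10.77+9.20)/2 × 0.5 = 4.9925
  [0.5→2]: (9.20+5.73)/2 × 1.5 = 11.1975
  [2→2.5]: (5.73+4.89)/2 × 0.5 = 2.655
  [2.5→3.5]: (4.89+3.57)/2 × 1 = 4.23
  Sum = 23.075 µg/mL·hr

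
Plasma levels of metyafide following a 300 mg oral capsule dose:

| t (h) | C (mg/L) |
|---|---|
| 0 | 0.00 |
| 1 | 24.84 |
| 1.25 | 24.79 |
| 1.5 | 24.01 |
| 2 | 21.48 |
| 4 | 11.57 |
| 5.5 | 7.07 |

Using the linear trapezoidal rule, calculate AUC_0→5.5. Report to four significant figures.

AUC = 83.13 mg/L·h

Trapezoidal AUC_0→5.5:
  [0→1]: (0.00+24.84)/2 × 1 = 12.42
  [1→1.25]: (24.84+24.79)/2 × 0.25 = 6.20375
  [1.25→1.5]: (24.79+24.01)/2 × 0.25 = 6.1
  [1.5→2]: (24.01+21.48)/2 × 0.5 = 11.3725
  [2→4]: (21.48+11.57)/2 × 2 = 33.05
  [4→5.5]: (11.57+7.07)/2 × 1.5 = 13.98
  Sum = 83.12625 mg/L·h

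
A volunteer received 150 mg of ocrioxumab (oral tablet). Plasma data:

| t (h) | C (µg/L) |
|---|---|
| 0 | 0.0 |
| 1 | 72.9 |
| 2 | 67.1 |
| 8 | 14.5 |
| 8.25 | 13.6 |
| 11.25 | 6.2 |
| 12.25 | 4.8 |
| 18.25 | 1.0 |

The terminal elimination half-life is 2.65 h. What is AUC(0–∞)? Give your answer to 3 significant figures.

AUC = 411 µg/L·h

Trapezoidal AUC_0→18.25:
  [0→1]: (0.0+72.9)/2 × 1 = 36.45
  [1→2]: (72.9+67.1)/2 × 1 = 70.0
  [2→8]: (67.1+14.5)/2 × 6 = 244.8
  [8→8.25]: (14.5+13.6)/2 × 0.25 = 3.5125
  [8.25→11.25]: (13.6+6.2)/2 × 3 = 29.7
  [11.25→12.25]: (6.2+4.8)/2 × 1 = 5.5
  [12.25→18.25]: (4.8+1.0)/2 × 6 = 17.4
  Sum = 407.3625 µg/L·h
k_e = ln2 / t½ = 0.693147 / 2.65 = 0.2616 h^-1
Extrapolated tail: C_last / k_e = 1.0 / 0.2616 = 3.823
AUC_0→∞ = 407.3625 + 3.823 = 411.1855 µg/L·h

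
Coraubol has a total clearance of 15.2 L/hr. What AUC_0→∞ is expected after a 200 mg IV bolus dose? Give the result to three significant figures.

AUC = 13.2 mg/L·hr

AUC_0→∞ = Dose_iv / CL
        = 200 / 15.2 = 13.1579 mg/L·hr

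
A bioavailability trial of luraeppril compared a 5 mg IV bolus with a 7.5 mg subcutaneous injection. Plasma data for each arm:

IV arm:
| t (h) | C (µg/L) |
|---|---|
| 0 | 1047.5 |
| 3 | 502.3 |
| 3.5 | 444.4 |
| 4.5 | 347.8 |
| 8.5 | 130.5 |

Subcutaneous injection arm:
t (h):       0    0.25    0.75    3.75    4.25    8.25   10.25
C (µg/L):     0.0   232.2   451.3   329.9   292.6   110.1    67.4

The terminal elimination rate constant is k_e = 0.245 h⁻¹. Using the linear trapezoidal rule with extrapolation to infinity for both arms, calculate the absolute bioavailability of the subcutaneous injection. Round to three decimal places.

F = 0.418

Trapezoidal AUC_0→8.5 (IV):
  [0→3]: (1047.5+502.3)/2 × 3 = 2324.7
  [3→3.5]: (502.3+444.4)/2 × 0.5 = 236.675
  [3.5→4.5]: (444.4+347.8)/2 × 1 = 396.1
  [4.5→8.5]: (347.8+130.5)/2 × 4 = 956.6
  Sum = 3914.075 µg/L·h
IV tail: 130.5/0.245 = 532.653; AUC_iv,0→∞ = 3914.075 + 532.653 = 4446.728 µg/L·h
Trapezoidal AUC_0→10.25 (subcutaneous injection):
  [0→0.25]: (0.0+232.2)/2 × 0.25 = 29.025
  [0.25→0.75]: (232.2+451.3)/2 × 0.5 = 170.875
  [0.75→3.75]: (451.3+329.9)/2 × 3 = 1171.8
  [3.75→4.25]: (329.9+292.6)/2 × 0.5 = 155.625
  [4.25→8.25]: (292.6+110.1)/2 × 4 = 805.4
  [8.25→10.25]: (110.1+67.4)/2 × 2 = 177.5
  Sum = 2510.225 µg/L·h
subcutaneous injection tail: 67.4/0.245 = 275.102; AUC_ev,0→∞ = 2510.225 + 275.102 = 2785.327 µg/L·h
F = (AUC_ev/D_ev)/(AUC_iv/D_iv) = (2785.327/7.5)/(4446.728/5) = 371.377/889.3456 = 0.4176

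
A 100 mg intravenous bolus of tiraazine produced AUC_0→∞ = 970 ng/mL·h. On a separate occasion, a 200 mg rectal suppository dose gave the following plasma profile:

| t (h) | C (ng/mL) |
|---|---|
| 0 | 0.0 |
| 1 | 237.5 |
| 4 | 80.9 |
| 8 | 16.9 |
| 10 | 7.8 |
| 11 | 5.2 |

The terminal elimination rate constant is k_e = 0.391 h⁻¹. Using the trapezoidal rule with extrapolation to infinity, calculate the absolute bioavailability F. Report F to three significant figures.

Trapezoidal AUC_0→11 (rectal suppository):
  [0→1]: (0.0+237.5)/2 × 1 = 118.75
  [1→4]: (237.5+80.9)/2 × 3 = 477.6
  [4→8]: (80.9+16.9)/2 × 4 = 195.6
  [8→10]: (16.9+7.8)/2 × 2 = 24.7
  [10→11]: (7.8+5.2)/2 × 1 = 6.5
  Sum = 823.15 ng/mL·h
Tail: C_last/k_e = 5.2/0.391 = 13.299
AUC_0→∞ (rectal suppository) = 823.15 + 13.299 = 836.449 ng/mL·h
F = (AUC_ev/D_ev)/(AUC_iv/D_iv) = (836.449/200)/(970/100) = 4.182245/9.7 = 0.4312

F = 0.431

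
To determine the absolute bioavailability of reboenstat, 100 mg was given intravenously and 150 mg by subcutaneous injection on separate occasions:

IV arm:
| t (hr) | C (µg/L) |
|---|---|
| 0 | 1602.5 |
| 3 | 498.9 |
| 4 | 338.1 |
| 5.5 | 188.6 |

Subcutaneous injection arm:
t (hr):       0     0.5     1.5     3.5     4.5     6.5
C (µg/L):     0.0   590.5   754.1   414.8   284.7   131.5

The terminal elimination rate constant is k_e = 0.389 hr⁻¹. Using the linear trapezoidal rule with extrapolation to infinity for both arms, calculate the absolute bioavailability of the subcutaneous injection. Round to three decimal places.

F = 0.463

Trapezoidal AUC_0→5.5 (IV):
  [0→3]: (1602.5+498.9)/2 × 3 = 3152.1
  [3→4]: (498.9+338.1)/2 × 1 = 418.5
  [4→5.5]: (338.1+188.6)/2 × 1.5 = 395.025
  Sum = 3965.625 µg/L·hr
IV tail: 188.6/0.389 = 484.833; AUC_iv,0→∞ = 3965.625 + 484.833 = 4450.458 µg/L·hr
Trapezoidal AUC_0→6.5 (subcutaneous injection):
  [0→0.5]: (0.0+590.5)/2 × 0.5 = 147.625
  [0.5→1.5]: (590.5+754.1)/2 × 1 = 672.3
  [1.5→3.5]: (754.1+414.8)/2 × 2 = 1168.9
  [3.5→4.5]: (414.8+284.7)/2 × 1 = 349.75
  [4.5→6.5]: (284.7+131.5)/2 × 2 = 416.2
  Sum = 2754.775 µg/L·hr
subcutaneous injection tail: 131.5/0.389 = 338.046; AUC_ev,0→∞ = 2754.775 + 338.046 = 3092.821 µg/L·hr
F = (AUC_ev/D_ev)/(AUC_iv/D_iv) = (3092.821/150)/(4450.458/100) = 20.6188/44.50458 = 0.4633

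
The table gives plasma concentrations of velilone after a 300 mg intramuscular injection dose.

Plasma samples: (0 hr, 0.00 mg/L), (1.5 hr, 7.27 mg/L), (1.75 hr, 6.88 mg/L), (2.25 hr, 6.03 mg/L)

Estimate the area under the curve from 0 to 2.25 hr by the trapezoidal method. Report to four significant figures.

AUC = 10.45 mg/L·hr

Trapezoidal AUC_0→2.25:
  [0→1.5]: (0.00+7.27)/2 × 1.5 = 5.4525
  [1.5→1.75]: (7.27+6.88)/2 × 0.25 = 1.76875
  [1.75→2.25]: (6.88+6.03)/2 × 0.5 = 3.2275
  Sum = 10.44875 mg/L·hr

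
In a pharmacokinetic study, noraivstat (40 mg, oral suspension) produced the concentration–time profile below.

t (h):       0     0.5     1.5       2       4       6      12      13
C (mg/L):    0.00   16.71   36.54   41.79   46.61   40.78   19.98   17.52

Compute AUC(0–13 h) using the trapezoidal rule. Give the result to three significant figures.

Trapezoidal AUC_0→13:
  [0→0.5]: (0.00+16.71)/2 × 0.5 = 4.1775
  [0.5→1.5]: (16.71+36.54)/2 × 1 = 26.625
  [1.5→2]: (36.54+41.79)/2 × 0.5 = 19.5825
  [2→4]: (41.79+46.61)/2 × 2 = 88.4
  [4→6]: (46.61+40.78)/2 × 2 = 87.39
  [6→12]: (40.78+19.98)/2 × 6 = 182.28
  [12→13]: (19.98+17.52)/2 × 1 = 18.75
  Sum = 427.205 mg/L·h

AUC = 427 mg/L·h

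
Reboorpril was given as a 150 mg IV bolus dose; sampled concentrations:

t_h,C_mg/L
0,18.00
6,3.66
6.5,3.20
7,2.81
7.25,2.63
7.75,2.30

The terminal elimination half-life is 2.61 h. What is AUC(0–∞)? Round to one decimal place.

AUC = 78.8 mg/L·h

Trapezoidal AUC_0→7.75:
  [0→6]: (18.00+3.66)/2 × 6 = 64.98
  [6→6.5]: (3.66+3.20)/2 × 0.5 = 1.715
  [6.5→7]: (3.20+2.81)/2 × 0.5 = 1.5025
  [7→7.25]: (2.81+2.63)/2 × 0.25 = 0.68
  [7.25→7.75]: (2.63+2.30)/2 × 0.5 = 1.2325
  Sum = 70.11 mg/L·h
k_e = ln2 / t½ = 0.693147 / 2.61 = 0.2656 h^-1
Extrapolated tail: C_last / k_e = 2.30 / 0.2656 = 8.660
AUC_0→∞ = 70.11 + 8.660 = 78.77 mg/L·h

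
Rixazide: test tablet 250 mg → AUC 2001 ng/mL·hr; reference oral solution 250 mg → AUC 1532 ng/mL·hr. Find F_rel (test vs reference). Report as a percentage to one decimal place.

F_rel = (AUC_test/D_test) / (AUC_ref/D_ref)
      = (2001/250) / (1532/250)
      = 8.004 / 6.128 = 1.3061 = 130.61%

F_rel = 130.6%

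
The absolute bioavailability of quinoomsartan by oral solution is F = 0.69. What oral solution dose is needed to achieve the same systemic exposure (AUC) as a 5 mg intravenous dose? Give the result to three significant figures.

D_oral = 7.25 mg

For equal systemic exposure: F × D_ev = D_iv
D_ev = D_iv / F = 5 / 0.69 = 7.24638 mg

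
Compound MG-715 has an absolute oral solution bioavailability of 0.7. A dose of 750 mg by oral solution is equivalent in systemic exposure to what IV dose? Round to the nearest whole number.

Systemic exposure from an extravascular dose = F × D_ev, so the equivalent IV dose is F × D_ev.
D_iv = F × D_ev = 0.7 × 750 = 525 mg

D_iv = 525 mg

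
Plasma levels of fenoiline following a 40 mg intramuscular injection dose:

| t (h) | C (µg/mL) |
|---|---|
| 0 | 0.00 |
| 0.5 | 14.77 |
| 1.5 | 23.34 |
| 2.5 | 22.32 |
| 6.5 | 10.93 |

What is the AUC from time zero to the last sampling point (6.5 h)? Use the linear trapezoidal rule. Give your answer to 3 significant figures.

AUC = 112 µg/mL·h

Trapezoidal AUC_0→6.5:
  [0→0.5]: (0.00+14.77)/2 × 0.5 = 3.6925
  [0.5→1.5]: (14.77+23.34)/2 × 1 = 19.055
  [1.5→2.5]: (23.34+22.32)/2 × 1 = 22.83
  [2.5→6.5]: (22.32+10.93)/2 × 4 = 66.5
  Sum = 112.0775 µg/mL·h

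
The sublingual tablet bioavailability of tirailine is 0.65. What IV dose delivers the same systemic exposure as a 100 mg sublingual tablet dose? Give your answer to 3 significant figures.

D_iv = 65.0 mg

Systemic exposure from an extravascular dose = F × D_ev, so the equivalent IV dose is F × D_ev.
D_iv = F × D_ev = 0.65 × 100 = 65 mg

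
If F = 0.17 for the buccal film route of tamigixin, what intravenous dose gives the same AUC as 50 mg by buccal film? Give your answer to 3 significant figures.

Systemic exposure from an extravascular dose = F × D_ev, so the equivalent IV dose is F × D_ev.
D_iv = F × D_ev = 0.17 × 50 = 8.5 mg

D_iv = 8.50 mg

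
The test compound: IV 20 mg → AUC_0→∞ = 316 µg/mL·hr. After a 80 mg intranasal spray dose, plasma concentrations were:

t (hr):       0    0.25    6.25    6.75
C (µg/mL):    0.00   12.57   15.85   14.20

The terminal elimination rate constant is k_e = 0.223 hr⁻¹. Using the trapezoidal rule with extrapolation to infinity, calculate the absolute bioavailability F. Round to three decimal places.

F = 0.125

Trapezoidal AUC_0→6.75 (intranasal spray):
  [0→0.25]: (0.00+12.57)/2 × 0.25 = 1.57125
  [0.25→6.25]: (12.57+15.85)/2 × 6 = 85.26
  [6.25→6.75]: (15.85+14.20)/2 × 0.5 = 7.5125
  Sum = 94.34375 µg/mL·hr
Tail: C_last/k_e = 14.20/0.223 = 63.677
AUC_0→∞ (intranasal spray) = 94.34375 + 63.677 = 158.02075 µg/mL·hr
F = (AUC_ev/D_ev)/(AUC_iv/D_iv) = (158.02075/80)/(316/20) = 1.97526/15.8 = 0.1250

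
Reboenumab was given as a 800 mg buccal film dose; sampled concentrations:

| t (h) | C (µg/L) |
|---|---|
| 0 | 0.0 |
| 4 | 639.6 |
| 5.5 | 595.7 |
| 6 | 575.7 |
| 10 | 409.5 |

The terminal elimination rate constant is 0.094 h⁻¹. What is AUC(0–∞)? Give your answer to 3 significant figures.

AUC = 8830 µg/L·h

Trapezoidal AUC_0→10:
  [0→4]: (0.0+639.6)/2 × 4 = 1279.2
  [4→5.5]: (639.6+595.7)/2 × 1.5 = 926.475
  [5.5→6]: (595.7+575.7)/2 × 0.5 = 292.85
  [6→10]: (575.7+409.5)/2 × 4 = 1970.4
  Sum = 4468.925 µg/L·h
Extrapolated tail: C_last / k_e = 409.5 / 0.094 = 4356.383
AUC_0→∞ = 4468.925 + 4356.383 = 8825.308 µg/L·h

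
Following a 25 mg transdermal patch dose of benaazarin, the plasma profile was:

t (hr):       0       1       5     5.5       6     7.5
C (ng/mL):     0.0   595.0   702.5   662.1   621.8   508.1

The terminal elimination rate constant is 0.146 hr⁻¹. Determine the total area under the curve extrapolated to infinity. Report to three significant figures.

AUC = 7880 ng/mL·hr

Trapezoidal AUC_0→7.5:
  [0→1]: (0.0+595.0)/2 × 1 = 297.5
  [1→5]: (595.0+702.5)/2 × 4 = 2595.0
  [5→5.5]: (702.5+662.1)/2 × 0.5 = 341.15
  [5.5→6]: (662.1+621.8)/2 × 0.5 = 320.975
  [6→7.5]: (621.8+508.1)/2 × 1.5 = 847.425
  Sum = 4402.05 ng/mL·hr
Extrapolated tail: C_last / k_e = 508.1 / 0.146 = 3480.137
AUC_0→∞ = 4402.05 + 3480.137 = 7882.187 ng/mL·hr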